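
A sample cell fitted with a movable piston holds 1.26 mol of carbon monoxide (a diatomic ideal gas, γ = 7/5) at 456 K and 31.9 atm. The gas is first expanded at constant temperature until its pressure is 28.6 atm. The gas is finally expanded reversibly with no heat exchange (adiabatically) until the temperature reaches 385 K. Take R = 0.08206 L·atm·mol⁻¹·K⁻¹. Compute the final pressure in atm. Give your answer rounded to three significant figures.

P₃ ≈ 15.8 atm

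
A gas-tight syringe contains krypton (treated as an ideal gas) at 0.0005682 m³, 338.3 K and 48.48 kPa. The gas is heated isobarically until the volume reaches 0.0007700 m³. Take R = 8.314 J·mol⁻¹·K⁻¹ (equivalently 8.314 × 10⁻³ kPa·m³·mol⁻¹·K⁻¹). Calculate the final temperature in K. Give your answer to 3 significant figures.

T₂ ≈ 458 K

Isobaric, so V/T is constant: P₂ = P₁; T₂ = T₁·(V₂/V₁) = 458.4 K.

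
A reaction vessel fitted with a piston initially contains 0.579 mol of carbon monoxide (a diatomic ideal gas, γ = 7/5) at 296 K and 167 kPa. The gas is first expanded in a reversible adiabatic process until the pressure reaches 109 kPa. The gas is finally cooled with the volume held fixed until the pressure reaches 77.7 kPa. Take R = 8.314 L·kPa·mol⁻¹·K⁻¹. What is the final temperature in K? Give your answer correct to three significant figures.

From PV = nRT: V₁ = nRT₁/P₁ = 8.532 L.
Reversible adiabatic, γ = 7/5: T₂ = T₁·(P₂/P₁)^((γ−1)/γ) = 262.0 K; V₂ = V₁·(P₁/P₂)^(1/γ) = 11.57 L.
Isochoric, so P/T is constant: V₃ = V₂; T₃ = T₂·(P₃/P₂) = 186.8 K.

T₃ ≈ 187 K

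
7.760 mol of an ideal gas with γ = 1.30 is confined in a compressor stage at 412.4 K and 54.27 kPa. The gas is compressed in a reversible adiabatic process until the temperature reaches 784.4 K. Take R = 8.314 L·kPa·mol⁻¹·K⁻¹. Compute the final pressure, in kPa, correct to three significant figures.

From PV = nRT: V₁ = nRT₁/P₁ = 490.3 L.
Adiabatic (γ = 1.30), T V^(γ−1) and P V^γ constant: P₂ = P₁·(T₂/T₁)^(γ/(γ−1)) = 880.1 kPa; V₂ = V₁·(T₁/T₂)^(1/(γ−1)) = 57.50 L.

P₂ ≈ 880 kPa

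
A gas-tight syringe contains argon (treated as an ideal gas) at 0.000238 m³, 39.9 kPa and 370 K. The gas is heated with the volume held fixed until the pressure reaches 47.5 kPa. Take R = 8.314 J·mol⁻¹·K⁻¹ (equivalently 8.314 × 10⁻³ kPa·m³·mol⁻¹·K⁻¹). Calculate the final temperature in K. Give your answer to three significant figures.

Isochoric, so P/T is constant: V₂ = V₁; T₂ = T₁·(P₂/P₁) = 440.5 K.

T₂ ≈ 440 K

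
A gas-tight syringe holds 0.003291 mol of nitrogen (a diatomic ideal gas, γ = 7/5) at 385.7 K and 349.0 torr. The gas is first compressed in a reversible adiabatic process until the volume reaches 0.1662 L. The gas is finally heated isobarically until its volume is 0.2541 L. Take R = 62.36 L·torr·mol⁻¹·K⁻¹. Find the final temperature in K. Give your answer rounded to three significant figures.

T₃ ≈ 668 K

From PV = nRT: V₁ = nRT₁/P₁ = 0.2268 L.
Reversible adiabatic, γ = 7/5: T₂ = T₁·(V₁/V₂)^(γ−1) = 436.8 K; P₂ = P₁·(V₁/V₂)^γ = 539.3 torr.
P constant ⇒ V ∝ T: P₃ = P₂; T₃ = T₂·(V₃/V₂) = 667.8 K.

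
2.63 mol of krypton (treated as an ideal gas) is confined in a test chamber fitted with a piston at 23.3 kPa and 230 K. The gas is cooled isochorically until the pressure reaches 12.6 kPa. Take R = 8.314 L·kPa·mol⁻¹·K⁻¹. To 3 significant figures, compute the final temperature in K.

From PV = nRT: V₁ = nRT₁/P₁ = 215.8 L.
V constant ⇒ P ∝ T: V₂ = V₁; T₂ = T₁·(P₂/P₁) = 124.4 K.

T₂ ≈ 124 K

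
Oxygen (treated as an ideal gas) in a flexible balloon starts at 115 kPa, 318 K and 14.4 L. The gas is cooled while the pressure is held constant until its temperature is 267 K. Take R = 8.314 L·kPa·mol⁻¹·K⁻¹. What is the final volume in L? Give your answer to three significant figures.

V₂ ≈ 12.1 L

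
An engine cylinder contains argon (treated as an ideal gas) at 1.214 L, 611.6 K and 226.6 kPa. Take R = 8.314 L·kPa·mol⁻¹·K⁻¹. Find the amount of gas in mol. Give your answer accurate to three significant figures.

n ≈ 0.0541 mol

PV = nRT ⇒ n = PV/(RT) = (226.6 × 1.214) / (8.314 × 611.6)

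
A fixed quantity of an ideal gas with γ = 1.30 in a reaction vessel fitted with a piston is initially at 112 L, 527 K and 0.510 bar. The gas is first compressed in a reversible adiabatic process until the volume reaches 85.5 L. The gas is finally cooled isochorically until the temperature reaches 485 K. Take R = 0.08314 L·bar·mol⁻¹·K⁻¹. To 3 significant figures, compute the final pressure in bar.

P₃ ≈ 0.615 bar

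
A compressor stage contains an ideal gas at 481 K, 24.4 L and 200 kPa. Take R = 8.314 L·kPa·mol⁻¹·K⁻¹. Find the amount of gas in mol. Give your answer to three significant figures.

n ≈ 1.22 mol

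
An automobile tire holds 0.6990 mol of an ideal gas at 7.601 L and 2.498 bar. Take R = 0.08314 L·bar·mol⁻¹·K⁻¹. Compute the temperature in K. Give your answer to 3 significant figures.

PV = nRT ⇒ T = PV/(nR) = (2.498 × 7.601) / (0.6990 × 0.08314)

T ≈ 327 K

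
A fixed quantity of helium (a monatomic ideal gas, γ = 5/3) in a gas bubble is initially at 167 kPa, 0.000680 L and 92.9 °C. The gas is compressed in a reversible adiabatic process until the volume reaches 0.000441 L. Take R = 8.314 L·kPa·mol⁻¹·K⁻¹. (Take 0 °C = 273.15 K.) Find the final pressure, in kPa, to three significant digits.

P₂ ≈ 344 kPa

Convert: T₁ = 366.0 K.
Adiabatic (γ = 5/3), T V^(γ−1) and P V^γ constant: T₂ = T₁·(V₁/V₂)^(γ−1) = 488.6 K; P₂ = P₁·(V₁/V₂)^γ = 343.7 kPa.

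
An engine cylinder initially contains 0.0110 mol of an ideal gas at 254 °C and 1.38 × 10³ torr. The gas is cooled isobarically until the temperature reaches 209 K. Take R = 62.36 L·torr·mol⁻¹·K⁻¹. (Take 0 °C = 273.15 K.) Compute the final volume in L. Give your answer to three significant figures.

Convert: T₁ = 527.1 K.
From PV = nRT: V₁ = nRT₁/P₁ = 0.2620 L.
Isobaric, so V/T is constant: P₂ = P₁; V₂ = V₁·(T₂/T₁) = 0.1039 L.

V₂ ≈ 0.104 L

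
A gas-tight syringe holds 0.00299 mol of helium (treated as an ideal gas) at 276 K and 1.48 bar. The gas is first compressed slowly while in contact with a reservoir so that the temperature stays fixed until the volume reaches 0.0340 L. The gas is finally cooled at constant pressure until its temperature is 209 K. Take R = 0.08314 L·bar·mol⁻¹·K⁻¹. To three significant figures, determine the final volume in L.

V₃ ≈ 0.0257 L

From PV = nRT: V₁ = nRT₁/P₁ = 0.04636 L.
T constant ⇒ Boyle's law P V = const: T₂ = T₁; P₂ = P₁·(V₁/V₂) = 2.018 bar.
P constant ⇒ V ∝ T: P₃ = P₂; V₃ = V₂·(T₃/T₂) = 0.02575 L.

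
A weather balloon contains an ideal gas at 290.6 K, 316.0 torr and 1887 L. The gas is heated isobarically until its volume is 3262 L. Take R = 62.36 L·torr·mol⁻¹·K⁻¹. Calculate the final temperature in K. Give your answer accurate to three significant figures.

T₂ ≈ 502 K

Isobaric, so V/T is constant: P₂ = P₁; T₂ = T₁·(V₂/V₁) = 502.4 K.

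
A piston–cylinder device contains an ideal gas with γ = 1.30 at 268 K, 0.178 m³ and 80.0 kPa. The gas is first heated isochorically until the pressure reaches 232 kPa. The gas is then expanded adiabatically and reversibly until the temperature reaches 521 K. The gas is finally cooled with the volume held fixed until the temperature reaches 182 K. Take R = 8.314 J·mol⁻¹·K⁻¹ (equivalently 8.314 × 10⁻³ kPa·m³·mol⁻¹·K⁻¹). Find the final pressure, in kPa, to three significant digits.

P₄ ≈ 14.3 kPa

V constant ⇒ P ∝ T: V₂ = V₁; T₂ = T₁·(P₂/P₁) = 777.2 K.
Adiabatic (γ = 1.30), T V^(γ−1) and P V^γ constant: P₃ = P₂·(T₃/T₂)^(γ/(γ−1)) = 41.00 kPa; V₃ = V₂·(T₂/T₃)^(1/(γ−1)) = 0.6752 m³.
Isochoric, so P/T is constant: V₄ = V₃; P₄ = P₃·(T₄/T₃) = 14.32 kPa.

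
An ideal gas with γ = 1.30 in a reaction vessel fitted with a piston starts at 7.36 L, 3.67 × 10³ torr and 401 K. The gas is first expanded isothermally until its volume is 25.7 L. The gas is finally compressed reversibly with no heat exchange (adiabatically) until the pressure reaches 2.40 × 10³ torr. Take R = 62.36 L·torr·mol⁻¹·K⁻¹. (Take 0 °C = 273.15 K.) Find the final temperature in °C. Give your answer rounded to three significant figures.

T₃ ≈ 212 °C

T constant ⇒ Boyle's law P V = const: T₂ = T₁; P₂ = P₁·(V₁/V₂) = 1051 torr.
Adiabatic (γ = 1.30), T V^(γ−1) and P V^γ constant: T₃ = T₂·(P₃/P₂)^((γ−1)/γ) = 485.2 K; V₃ = V₂·(P₂/P₃)^(1/γ) = 13.62 L.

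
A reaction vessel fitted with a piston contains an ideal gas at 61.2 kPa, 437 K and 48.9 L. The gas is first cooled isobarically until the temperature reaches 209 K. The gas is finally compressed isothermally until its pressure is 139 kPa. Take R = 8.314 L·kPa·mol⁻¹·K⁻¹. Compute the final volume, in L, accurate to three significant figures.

V₃ ≈ 10.3 L

Isobaric, so V/T is constant: P₂ = P₁; V₂ = V₁·(T₂/T₁) = 23.39 L.
T constant ⇒ Boyle's law P V = const: T₃ = T₂; V₃ = V₂·(P₂/P₃) = 10.30 L.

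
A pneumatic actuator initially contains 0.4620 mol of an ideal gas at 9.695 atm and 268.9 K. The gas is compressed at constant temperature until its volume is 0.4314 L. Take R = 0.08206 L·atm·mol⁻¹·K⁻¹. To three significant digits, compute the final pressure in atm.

From PV = nRT: V₁ = nRT₁/P₁ = 1.052 L.
T constant ⇒ Boyle's law P V = const: T₂ = T₁; P₂ = P₁·(V₁/V₂) = 23.63 atm.

P₂ ≈ 23.6 atm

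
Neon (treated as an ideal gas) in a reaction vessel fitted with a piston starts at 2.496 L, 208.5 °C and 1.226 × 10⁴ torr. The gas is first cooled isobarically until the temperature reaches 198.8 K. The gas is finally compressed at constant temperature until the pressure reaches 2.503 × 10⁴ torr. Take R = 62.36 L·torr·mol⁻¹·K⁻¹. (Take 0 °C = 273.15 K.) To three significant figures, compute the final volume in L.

V₃ ≈ 0.505 L

Convert: T₁ = 481.6 K.
P constant ⇒ V ∝ T: P₂ = P₁; V₂ = V₁·(T₂/T₁) = 1.030 L.
T constant ⇒ Boyle's law P V = const: T₃ = T₂; V₃ = V₂·(P₂/P₃) = 0.5046 L.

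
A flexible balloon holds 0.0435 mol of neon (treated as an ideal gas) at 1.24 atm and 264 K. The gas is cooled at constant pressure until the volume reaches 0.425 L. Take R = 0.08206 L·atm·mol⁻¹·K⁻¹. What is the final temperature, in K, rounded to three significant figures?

From PV = nRT: V₁ = nRT₁/P₁ = 0.7600 L.
P constant ⇒ V ∝ T: P₂ = P₁; T₂ = T₁·(V₂/V₁) = 147.6 K.

T₂ ≈ 148 K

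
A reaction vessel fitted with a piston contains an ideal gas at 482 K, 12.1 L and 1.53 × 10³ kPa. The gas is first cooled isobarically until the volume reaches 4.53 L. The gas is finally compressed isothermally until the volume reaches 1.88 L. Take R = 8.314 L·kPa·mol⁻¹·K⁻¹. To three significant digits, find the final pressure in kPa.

P₃ ≈ 3.69e+03 kPa

Isobaric, so V/T is constant: P₂ = P₁; T₂ = T₁·(V₂/V₁) = 180.5 K.
T constant ⇒ Boyle's law P V = const: T₃ = T₂; P₃ = P₂·(V₂/V₃) = 3687 kPa.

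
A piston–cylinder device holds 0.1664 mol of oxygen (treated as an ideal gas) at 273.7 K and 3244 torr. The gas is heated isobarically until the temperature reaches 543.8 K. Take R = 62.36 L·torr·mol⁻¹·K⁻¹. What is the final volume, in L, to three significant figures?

V₂ ≈ 1.74 L

From PV = nRT: V₁ = nRT₁/P₁ = 0.8755 L.
Isobaric, so V/T is constant: P₂ = P₁; V₂ = V₁·(T₂/T₁) = 1.739 L.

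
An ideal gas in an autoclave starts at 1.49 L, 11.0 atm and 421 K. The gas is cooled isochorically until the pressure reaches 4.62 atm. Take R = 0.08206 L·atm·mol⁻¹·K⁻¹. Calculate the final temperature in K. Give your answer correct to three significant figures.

Isochoric, so P/T is constant: V₂ = V₁; T₂ = T₁·(P₂/P₁) = 176.8 K.

T₂ ≈ 177 K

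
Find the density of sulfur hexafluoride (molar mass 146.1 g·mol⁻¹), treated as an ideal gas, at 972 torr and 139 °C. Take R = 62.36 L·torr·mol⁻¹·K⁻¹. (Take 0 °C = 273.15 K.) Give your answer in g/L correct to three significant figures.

ρ ≈ 5.53 g/L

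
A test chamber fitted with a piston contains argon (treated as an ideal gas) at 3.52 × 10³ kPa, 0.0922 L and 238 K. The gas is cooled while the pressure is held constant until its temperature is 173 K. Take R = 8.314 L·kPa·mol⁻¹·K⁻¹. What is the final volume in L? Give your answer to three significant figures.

V₂ ≈ 0.0670 L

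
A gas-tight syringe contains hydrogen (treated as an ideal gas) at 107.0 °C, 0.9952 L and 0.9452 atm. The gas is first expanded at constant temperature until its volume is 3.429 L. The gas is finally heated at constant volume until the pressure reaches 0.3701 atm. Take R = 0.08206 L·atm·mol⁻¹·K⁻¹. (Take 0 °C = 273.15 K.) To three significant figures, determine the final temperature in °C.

T₃ ≈ 240 °C

Convert: T₁ = 380.1 K.
Isothermal, so P V is constant: T₂ = T₁; P₂ = P₁·(V₁/V₂) = 0.2743 atm.
Isochoric, so P/T is constant: V₃ = V₂; T₃ = T₂·(P₃/P₂) = 512.9 K.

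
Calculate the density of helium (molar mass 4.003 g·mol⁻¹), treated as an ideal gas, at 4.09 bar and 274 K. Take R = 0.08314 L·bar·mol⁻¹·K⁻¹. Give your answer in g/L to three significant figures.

ρ = PM/(RT) = (4.09 × 4.003) / (0.08314 × 274.0)

ρ ≈ 0.719 g/L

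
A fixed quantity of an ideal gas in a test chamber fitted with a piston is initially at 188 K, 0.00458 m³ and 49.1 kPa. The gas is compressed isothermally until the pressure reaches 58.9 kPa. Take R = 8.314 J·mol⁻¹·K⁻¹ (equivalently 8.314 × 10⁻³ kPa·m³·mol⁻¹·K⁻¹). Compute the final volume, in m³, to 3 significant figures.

V₂ ≈ 0.00382 m³

T constant ⇒ Boyle's law P V = const: T₂ = T₁; V₂ = V₁·(P₁/P₂) = 0.003818 m³.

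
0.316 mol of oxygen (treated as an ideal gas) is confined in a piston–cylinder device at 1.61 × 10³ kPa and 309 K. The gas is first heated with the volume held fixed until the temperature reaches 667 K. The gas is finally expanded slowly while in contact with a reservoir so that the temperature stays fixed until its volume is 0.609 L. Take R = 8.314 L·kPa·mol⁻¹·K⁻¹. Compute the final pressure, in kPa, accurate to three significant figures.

From PV = nRT: V₁ = nRT₁/P₁ = 0.5042 L.
V constant ⇒ P ∝ T: V₂ = V₁; P₂ = P₁·(T₂/T₁) = 3475 kPa.
T constant ⇒ Boyle's law P V = const: T₃ = T₂; P₃ = P₂·(V₂/V₃) = 2877 kPa.

P₃ ≈ 2.88e+03 kPa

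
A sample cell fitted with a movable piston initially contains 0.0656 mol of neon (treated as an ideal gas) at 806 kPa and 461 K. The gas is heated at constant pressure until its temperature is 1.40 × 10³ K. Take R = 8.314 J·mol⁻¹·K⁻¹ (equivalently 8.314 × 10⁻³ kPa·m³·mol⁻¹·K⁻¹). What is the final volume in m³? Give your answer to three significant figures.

V₂ ≈ 0.000947 m³

From PV = nRT: V₁ = nRT₁/P₁ = 0.0003119 m³.
P constant ⇒ V ∝ T: P₂ = P₁; V₂ = V₁·(T₂/T₁) = 0.0009473 m³.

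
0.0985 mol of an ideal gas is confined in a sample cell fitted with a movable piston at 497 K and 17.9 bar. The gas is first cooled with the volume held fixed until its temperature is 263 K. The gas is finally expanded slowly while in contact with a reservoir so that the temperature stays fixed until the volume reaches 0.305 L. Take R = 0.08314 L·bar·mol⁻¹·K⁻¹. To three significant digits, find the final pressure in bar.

P₃ ≈ 7.06 bar

From PV = nRT: V₁ = nRT₁/P₁ = 0.2274 L.
V constant ⇒ P ∝ T: V₂ = V₁; P₂ = P₁·(T₂/T₁) = 9.472 bar.
T constant ⇒ Boyle's law P V = const: T₃ = T₂; P₃ = P₂·(V₂/V₃) = 7.062 bar.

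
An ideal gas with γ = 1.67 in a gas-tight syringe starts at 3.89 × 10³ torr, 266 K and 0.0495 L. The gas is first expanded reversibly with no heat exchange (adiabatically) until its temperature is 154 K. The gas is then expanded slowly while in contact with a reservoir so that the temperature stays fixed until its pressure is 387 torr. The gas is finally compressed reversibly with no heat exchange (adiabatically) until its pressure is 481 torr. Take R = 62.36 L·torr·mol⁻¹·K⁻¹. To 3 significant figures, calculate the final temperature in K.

Reversible adiabatic, γ = 1.67: P₂ = P₁·(T₂/T₁)^(γ/(γ−1)) = 996.1 torr; V₂ = V₁·(T₁/T₂)^(1/(γ−1)) = 0.1119 L.
T constant ⇒ Boyle's law P V = const: T₃ = T₂; V₃ = V₂·(P₂/P₃) = 0.2881 L.
Reversible adiabatic, γ = 1.67: T₄ = T₃·(P₄/P₃)^((γ−1)/γ) = 168.0 K; V₄ = V₃·(P₃/P₄)^(1/γ) = 0.2529 L.

T₄ ≈ 168 K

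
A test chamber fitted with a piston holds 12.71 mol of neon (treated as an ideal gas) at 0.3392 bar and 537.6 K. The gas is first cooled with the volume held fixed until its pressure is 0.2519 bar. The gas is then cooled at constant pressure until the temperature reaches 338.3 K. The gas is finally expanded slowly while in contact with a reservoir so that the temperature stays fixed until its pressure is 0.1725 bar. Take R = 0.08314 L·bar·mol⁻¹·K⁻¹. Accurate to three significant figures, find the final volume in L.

V₄ ≈ 2.07e+03 L

From PV = nRT: V₁ = nRT₁/P₁ = 1675 L.
V constant ⇒ P ∝ T: V₂ = V₁; T₂ = T₁·(P₂/P₁) = 399.2 K.
Isobaric, so V/T is constant: P₃ = P₂; V₃ = V₂·(T₃/T₂) = 1419 L.
T constant ⇒ Boyle's law P V = const: T₄ = T₃; V₄ = V₃·(P₃/P₄) = 2072 L.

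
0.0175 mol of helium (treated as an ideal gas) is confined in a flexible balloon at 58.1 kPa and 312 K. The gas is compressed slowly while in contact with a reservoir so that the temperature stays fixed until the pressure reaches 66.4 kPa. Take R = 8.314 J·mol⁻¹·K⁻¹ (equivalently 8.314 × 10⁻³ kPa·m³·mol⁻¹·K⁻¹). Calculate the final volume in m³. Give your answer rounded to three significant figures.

From PV = nRT: V₁ = nRT₁/P₁ = 0.0007813 m³.
T constant ⇒ Boyle's law P V = const: T₂ = T₁; V₂ = V₁·(P₁/P₂) = 0.0006837 m³.

V₂ ≈ 0.000684 m³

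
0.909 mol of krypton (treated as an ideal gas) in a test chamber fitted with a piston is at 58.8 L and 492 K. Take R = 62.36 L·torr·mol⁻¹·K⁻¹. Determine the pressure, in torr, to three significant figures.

P ≈ 474 torr

PV = nRT ⇒ P = nRT/V = (0.909 × 62.36 × 492) / 58.8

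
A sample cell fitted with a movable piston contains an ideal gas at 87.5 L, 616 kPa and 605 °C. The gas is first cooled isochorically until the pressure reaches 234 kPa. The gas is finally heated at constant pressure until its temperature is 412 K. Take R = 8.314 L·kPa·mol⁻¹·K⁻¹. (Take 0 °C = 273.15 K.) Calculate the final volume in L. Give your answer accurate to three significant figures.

Convert: T₁ = 878.1 K.
V constant ⇒ P ∝ T: V₂ = V₁; T₂ = T₁·(P₂/P₁) = 333.6 K.
Isobaric, so V/T is constant: P₃ = P₂; V₃ = V₂·(T₃/T₂) = 108.1 L.

V₃ ≈ 108 L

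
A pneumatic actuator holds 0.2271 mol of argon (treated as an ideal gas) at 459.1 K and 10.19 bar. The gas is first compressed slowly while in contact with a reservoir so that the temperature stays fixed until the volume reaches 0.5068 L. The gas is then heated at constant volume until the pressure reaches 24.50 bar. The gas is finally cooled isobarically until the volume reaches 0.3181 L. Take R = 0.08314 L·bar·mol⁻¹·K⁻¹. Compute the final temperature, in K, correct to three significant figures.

From PV = nRT: V₁ = nRT₁/P₁ = 0.8507 L.
Isothermal, so P V is constant: T₂ = T₁; P₂ = P₁·(V₁/V₂) = 17.10 bar.
Isochoric, so P/T is constant: V₃ = V₂; T₃ = T₂·(P₃/P₂) = 657.6 K.
P constant ⇒ V ∝ T: P₄ = P₃; T₄ = T₃·(V₄/V₃) = 412.8 K.

T₄ ≈ 413 K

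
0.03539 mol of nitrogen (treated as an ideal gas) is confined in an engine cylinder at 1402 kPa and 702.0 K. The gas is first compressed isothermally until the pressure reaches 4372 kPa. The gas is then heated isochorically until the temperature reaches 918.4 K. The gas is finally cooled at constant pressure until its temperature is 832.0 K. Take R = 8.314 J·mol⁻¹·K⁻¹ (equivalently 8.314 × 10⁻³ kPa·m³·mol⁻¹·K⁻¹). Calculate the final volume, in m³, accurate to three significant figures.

From PV = nRT: V₁ = nRT₁/P₁ = 0.0001473 m³.
T constant ⇒ Boyle's law P V = const: T₂ = T₁; V₂ = V₁·(P₁/P₂) = 4.724e-05 m³.
V constant ⇒ P ∝ T: V₃ = V₂; P₃ = P₂·(T₃/T₂) = 5720 kPa.
P constant ⇒ V ∝ T: P₄ = P₃; V₄ = V₃·(T₄/T₃) = 4.280e-05 m³.

V₄ ≈ 4.28e-05 m³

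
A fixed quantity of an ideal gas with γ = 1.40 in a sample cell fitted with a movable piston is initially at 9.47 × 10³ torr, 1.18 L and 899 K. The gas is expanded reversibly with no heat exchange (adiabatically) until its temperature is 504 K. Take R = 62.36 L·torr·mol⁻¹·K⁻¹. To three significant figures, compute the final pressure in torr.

Adiabatic (γ = 1.40), T V^(γ−1) and P V^γ constant: P₂ = P₁·(T₂/T₁)^(γ/(γ−1)) = 1249 torr; V₂ = V₁·(T₁/T₂)^(1/(γ−1)) = 5.014 L.

P₂ ≈ 1.25e+03 torr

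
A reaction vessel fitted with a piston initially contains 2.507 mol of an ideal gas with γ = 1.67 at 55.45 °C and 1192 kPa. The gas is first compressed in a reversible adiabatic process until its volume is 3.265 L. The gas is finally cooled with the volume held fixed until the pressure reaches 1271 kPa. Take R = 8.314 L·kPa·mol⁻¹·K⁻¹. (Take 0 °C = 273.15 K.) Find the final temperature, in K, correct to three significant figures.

Convert: T₁ = 328.6 K.
From PV = nRT: V₁ = nRT₁/P₁ = 5.746 L.
Adiabatic (γ = 1.67), T V^(γ−1) and P V^γ constant: T₂ = T₁·(V₁/V₂)^(γ−1) = 479.9 K; P₂ = P₁·(V₁/V₂)^γ = 3063 kPa.
V constant ⇒ P ∝ T: V₃ = V₂; T₃ = T₂·(P₃/P₂) = 199.1 K.

T₃ ≈ 199 K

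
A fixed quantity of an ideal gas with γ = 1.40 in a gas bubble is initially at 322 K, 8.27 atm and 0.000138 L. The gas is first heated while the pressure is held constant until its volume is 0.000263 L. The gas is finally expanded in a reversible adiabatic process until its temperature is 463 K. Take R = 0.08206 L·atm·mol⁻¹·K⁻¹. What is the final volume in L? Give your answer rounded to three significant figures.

V₃ ≈ 0.000532 L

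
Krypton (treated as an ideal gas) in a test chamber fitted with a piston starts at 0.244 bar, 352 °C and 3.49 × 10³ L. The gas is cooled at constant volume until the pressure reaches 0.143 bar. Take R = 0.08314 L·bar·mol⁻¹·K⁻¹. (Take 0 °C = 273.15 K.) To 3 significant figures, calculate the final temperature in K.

Convert: T₁ = 625.1 K.
Isochoric, so P/T is constant: V₂ = V₁; T₂ = T₁·(P₂/P₁) = 366.4 K.

T₂ ≈ 366 K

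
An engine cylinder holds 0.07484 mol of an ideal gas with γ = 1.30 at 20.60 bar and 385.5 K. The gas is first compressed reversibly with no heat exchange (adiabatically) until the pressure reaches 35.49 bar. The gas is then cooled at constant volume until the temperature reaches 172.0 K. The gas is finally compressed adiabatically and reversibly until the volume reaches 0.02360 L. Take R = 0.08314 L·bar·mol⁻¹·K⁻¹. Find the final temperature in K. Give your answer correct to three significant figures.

T₄ ≈ 245 K

From PV = nRT: V₁ = nRT₁/P₁ = 0.1164 L.
Reversible adiabatic, γ = 1.30: T₂ = T₁·(P₂/P₁)^((γ−1)/γ) = 437.1 K; V₂ = V₁·(P₁/P₂)^(1/γ) = 0.07663 L.
V constant ⇒ P ∝ T: V₃ = V₂; P₃ = P₂·(T₃/T₂) = 13.97 bar.
Adiabatic (γ = 1.30), T V^(γ−1) and P V^γ constant: T₄ = T₃·(V₃/V₄)^(γ−1) = 244.9 K; P₄ = P₃·(V₃/V₄)^γ = 64.57 bar.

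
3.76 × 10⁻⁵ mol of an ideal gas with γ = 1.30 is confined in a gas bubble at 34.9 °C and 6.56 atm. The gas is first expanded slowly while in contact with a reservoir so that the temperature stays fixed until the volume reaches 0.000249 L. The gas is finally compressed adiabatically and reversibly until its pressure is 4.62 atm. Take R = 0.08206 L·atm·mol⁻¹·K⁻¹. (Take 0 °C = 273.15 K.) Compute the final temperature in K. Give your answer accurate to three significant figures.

Convert: T₁ = 308.0 K.
From PV = nRT: V₁ = nRT₁/P₁ = 0.0001449 L.
T constant ⇒ Boyle's law P V = const: T₂ = T₁; P₂ = P₁·(V₁/V₂) = 3.817 atm.
Reversible adiabatic, γ = 1.30: T₃ = T₂·(P₃/P₂)^((γ−1)/γ) = 321.9 K; V₃ = V₂·(P₂/P₃)^(1/γ) = 0.0002150 L.

T₃ ≈ 322 K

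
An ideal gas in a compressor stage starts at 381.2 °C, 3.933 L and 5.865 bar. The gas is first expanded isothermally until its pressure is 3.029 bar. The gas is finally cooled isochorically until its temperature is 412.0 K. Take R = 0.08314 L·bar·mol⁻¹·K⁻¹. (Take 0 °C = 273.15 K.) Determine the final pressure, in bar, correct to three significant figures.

Convert: T₁ = 654.3 K.
Isothermal, so P V is constant: T₂ = T₁; V₂ = V₁·(P₁/P₂) = 7.615 L.
Isochoric, so P/T is constant: V₃ = V₂; P₃ = P₂·(T₃/T₂) = 1.907 bar.

P₃ ≈ 1.91 bar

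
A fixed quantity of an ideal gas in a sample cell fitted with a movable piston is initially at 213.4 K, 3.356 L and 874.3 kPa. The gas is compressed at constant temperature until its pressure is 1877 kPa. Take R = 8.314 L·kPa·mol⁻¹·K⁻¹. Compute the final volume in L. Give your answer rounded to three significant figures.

V₂ ≈ 1.56 L

Isothermal, so P V is constant: T₂ = T₁; V₂ = V₁·(P₁/P₂) = 1.563 L.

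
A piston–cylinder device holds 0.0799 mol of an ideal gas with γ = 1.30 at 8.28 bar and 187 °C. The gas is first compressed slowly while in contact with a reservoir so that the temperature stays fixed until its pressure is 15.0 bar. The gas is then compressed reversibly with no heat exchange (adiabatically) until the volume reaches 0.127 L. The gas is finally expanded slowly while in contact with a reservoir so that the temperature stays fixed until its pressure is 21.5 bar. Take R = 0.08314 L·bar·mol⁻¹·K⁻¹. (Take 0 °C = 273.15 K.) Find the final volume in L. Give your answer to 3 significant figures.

V₄ ≈ 0.164 L

Convert: T₁ = 460.1 K.
From PV = nRT: V₁ = nRT₁/P₁ = 0.3692 L.
Isothermal, so P V is constant: T₂ = T₁; V₂ = V₁·(P₁/P₂) = 0.2038 L.
Adiabatic (γ = 1.30), T V^(γ−1) and P V^γ constant: T₃ = T₂·(V₂/V₃)^(γ−1) = 530.3 K; P₃ = P₂·(V₂/V₃)^γ = 27.74 bar.
T constant ⇒ Boyle's law P V = const: T₄ = T₃; V₄ = V₃·(P₃/P₄) = 0.1638 L.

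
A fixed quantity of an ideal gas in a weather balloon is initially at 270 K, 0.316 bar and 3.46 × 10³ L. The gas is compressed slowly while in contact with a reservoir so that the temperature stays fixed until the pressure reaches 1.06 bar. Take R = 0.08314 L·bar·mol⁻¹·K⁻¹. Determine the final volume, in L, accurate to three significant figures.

V₂ ≈ 1.03e+03 L

Isothermal, so P V is constant: T₂ = T₁; V₂ = V₁·(P₁/P₂) = 1031 L.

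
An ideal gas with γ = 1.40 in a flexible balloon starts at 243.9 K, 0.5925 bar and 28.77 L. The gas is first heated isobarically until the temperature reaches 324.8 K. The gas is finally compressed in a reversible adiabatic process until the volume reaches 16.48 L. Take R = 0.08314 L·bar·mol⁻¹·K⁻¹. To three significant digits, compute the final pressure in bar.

P constant ⇒ V ∝ T: P₂ = P₁; V₂ = V₁·(T₂/T₁) = 38.31 L.
Adiabatic (γ = 1.40), T V^(γ−1) and P V^γ constant: T₃ = T₂·(V₂/V₃)^(γ−1) = 455.2 K; P₃ = P₂·(V₂/V₃)^γ = 1.930 bar.

P₃ ≈ 1.93 bar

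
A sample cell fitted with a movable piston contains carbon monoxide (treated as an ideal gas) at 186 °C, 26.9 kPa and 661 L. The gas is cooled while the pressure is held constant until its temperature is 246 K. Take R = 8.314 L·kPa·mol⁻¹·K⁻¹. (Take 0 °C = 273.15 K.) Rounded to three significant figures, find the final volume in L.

V₂ ≈ 354 L

Convert: T₁ = 459.1 K.
Isobaric, so V/T is constant: P₂ = P₁; V₂ = V₁·(T₂/T₁) = 354.1 L.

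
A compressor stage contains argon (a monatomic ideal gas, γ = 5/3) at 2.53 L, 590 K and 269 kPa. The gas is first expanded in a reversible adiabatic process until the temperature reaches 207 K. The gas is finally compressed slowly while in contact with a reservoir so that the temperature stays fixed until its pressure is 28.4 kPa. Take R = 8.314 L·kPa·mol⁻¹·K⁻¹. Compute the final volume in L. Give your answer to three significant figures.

V₃ ≈ 8.41 L

Adiabatic (γ = 5/3), T V^(γ−1) and P V^γ constant: P₂ = P₁·(T₂/T₁)^(γ/(γ−1)) = 19.61 kPa; V₂ = V₁·(T₁/T₂)^(1/(γ−1)) = 12.17 L.
Isothermal, so P V is constant: T₃ = T₂; V₃ = V₂·(P₂/P₃) = 8.408 L.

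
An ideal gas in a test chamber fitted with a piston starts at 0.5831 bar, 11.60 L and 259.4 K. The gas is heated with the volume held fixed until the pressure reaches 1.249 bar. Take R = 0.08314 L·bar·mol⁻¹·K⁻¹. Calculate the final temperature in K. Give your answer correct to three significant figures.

V constant ⇒ P ∝ T: V₂ = V₁; T₂ = T₁·(P₂/P₁) = 555.6 K.

T₂ ≈ 556 K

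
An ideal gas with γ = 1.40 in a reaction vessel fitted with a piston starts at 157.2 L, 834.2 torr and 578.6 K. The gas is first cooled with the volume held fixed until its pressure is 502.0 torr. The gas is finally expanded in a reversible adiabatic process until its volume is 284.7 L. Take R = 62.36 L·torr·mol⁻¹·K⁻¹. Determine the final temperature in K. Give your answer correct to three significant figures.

T₃ ≈ 275 K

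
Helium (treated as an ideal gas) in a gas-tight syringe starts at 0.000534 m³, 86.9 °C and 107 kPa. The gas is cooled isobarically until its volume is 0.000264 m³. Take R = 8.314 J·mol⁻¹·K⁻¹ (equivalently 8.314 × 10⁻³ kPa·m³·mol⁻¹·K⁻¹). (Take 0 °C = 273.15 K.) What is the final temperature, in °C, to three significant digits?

Convert: T₁ = 360.0 K.
Isobaric, so V/T is constant: P₂ = P₁; T₂ = T₁·(V₂/V₁) = 178.0 K.

T₂ ≈ -95.1 °C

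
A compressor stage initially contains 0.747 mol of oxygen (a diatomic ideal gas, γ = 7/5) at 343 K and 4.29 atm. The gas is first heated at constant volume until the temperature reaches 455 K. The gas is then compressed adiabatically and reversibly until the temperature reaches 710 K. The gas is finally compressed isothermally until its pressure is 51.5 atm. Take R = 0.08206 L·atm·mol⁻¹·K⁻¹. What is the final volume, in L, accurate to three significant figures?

V₄ ≈ 0.845 L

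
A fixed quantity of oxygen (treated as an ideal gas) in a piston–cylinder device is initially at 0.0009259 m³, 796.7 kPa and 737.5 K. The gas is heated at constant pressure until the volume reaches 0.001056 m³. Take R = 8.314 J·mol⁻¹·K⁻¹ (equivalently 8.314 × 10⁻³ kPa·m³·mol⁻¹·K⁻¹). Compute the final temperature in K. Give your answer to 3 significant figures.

Isobaric, so V/T is constant: P₂ = P₁; T₂ = T₁·(V₂/V₁) = 841.1 K.

T₂ ≈ 841 K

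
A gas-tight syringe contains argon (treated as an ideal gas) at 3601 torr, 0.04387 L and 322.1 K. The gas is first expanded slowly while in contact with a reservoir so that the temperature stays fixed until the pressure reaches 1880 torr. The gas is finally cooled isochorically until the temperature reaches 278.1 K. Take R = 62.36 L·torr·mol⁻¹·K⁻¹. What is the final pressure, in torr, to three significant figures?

P₃ ≈ 1.62e+03 torr

Isothermal, so P V is constant: T₂ = T₁; V₂ = V₁·(P₁/P₂) = 0.08403 L.
V constant ⇒ P ∝ T: V₃ = V₂; P₃ = P₂·(T₃/T₂) = 1623 torr.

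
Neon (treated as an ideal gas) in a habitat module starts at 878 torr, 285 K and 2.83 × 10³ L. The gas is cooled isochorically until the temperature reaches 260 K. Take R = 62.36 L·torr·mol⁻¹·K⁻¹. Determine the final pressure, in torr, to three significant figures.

P₂ ≈ 801 torr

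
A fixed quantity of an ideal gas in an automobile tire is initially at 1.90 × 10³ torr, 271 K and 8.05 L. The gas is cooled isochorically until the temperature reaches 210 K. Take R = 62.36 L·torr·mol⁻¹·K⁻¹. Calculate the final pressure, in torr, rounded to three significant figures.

Isochoric, so P/T is constant: V₂ = V₁; P₂ = P₁·(T₂/T₁) = 1472 torr.

P₂ ≈ 1.47e+03 torr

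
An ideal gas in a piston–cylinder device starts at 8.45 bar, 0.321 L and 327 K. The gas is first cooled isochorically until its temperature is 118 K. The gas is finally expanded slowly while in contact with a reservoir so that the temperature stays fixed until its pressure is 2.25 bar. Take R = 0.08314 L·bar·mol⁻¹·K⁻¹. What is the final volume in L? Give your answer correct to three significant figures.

V constant ⇒ P ∝ T: V₂ = V₁; P₂ = P₁·(T₂/T₁) = 3.049 bar.
Isothermal, so P V is constant: T₃ = T₂; V₃ = V₂·(P₂/P₃) = 0.4350 L.

V₃ ≈ 0.435 L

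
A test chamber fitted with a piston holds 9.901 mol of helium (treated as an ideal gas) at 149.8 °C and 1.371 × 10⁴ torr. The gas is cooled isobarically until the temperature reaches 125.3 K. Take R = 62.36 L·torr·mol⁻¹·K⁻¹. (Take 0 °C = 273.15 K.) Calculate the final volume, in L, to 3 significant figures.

Convert: T₁ = 422.9 K.
From PV = nRT: V₁ = nRT₁/P₁ = 19.05 L.
P constant ⇒ V ∝ T: P₂ = P₁; V₂ = V₁·(T₂/T₁) = 5.643 L.

V₂ ≈ 5.64 L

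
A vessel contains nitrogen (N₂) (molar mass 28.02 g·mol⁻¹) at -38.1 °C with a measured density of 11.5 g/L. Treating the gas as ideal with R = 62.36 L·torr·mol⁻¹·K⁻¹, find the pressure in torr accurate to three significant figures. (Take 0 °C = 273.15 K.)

ρ = PM/(RT) ⇒ P = ρRT/M = (11.5 × 62.36 × 235.0) / 28.02

P ≈ 6.02e+03 torr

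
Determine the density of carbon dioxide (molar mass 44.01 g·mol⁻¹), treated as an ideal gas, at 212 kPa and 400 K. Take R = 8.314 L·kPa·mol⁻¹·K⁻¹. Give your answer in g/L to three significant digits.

ρ ≈ 2.81 g/L

ρ = PM/(RT) = (212 × 44.01) / (8.314 × 400.0)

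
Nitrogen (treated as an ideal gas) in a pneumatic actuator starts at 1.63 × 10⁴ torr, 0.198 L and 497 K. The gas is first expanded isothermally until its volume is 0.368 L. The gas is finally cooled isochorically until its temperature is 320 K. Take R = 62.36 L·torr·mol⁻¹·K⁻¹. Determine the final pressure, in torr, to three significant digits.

P₃ ≈ 5.65e+03 torr

Isothermal, so P V is constant: T₂ = T₁; P₂ = P₁·(V₁/V₂) = 8770 torr.
Isochoric, so P/T is constant: V₃ = V₂; P₃ = P₂·(T₃/T₂) = 5647 torr.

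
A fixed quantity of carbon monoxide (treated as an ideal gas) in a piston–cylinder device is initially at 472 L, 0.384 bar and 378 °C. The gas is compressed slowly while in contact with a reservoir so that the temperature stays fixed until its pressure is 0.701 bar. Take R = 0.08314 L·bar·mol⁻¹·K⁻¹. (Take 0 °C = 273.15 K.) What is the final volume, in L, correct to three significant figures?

Convert: T₁ = 651.1 K.
Isothermal, so P V is constant: T₂ = T₁; V₂ = V₁·(P₁/P₂) = 258.6 L.

V₂ ≈ 259 L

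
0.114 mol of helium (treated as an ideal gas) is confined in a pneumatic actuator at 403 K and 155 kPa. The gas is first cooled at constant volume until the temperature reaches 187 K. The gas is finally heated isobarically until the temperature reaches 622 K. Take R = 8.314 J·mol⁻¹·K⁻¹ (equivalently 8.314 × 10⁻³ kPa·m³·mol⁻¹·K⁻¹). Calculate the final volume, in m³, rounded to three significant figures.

From PV = nRT: V₁ = nRT₁/P₁ = 0.002464 m³.
Isochoric, so P/T is constant: V₂ = V₁; P₂ = P₁·(T₂/T₁) = 71.92 kPa.
Isobaric, so V/T is constant: P₃ = P₂; V₃ = V₂·(T₃/T₂) = 0.008197 m³.

V₃ ≈ 0.00820 m³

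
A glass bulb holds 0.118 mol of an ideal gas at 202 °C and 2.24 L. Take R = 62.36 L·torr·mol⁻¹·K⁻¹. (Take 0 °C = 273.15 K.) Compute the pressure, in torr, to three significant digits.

P ≈ 1.56e+03 torr

Convert: T = 475.15 K.
PV = nRT ⇒ P = nRT/V = (0.118 × 62.36 × 475.15) / 2.24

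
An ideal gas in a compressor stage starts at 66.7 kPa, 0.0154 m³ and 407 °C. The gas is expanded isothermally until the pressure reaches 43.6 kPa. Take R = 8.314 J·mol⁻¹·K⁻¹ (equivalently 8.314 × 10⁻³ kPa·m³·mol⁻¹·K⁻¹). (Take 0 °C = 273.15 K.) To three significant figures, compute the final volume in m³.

V₂ ≈ 0.0236 m³

Convert: T₁ = 680.1 K.
Isothermal, so P V is constant: T₂ = T₁; V₂ = V₁·(P₁/P₂) = 0.02356 m³.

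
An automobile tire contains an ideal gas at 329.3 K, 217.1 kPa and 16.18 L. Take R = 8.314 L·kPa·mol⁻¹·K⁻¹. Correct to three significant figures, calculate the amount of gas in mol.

PV = nRT ⇒ n = PV/(RT) = (217.1 × 16.18) / (8.314 × 329.3)

n ≈ 1.28 mol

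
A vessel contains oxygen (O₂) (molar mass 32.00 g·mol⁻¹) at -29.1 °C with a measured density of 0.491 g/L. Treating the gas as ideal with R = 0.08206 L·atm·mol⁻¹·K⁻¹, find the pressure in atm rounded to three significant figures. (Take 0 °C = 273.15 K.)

ρ = PM/(RT) ⇒ P = ρRT/M = (0.491 × 0.08206 × 244.0) / 32.00

P ≈ 0.307 atm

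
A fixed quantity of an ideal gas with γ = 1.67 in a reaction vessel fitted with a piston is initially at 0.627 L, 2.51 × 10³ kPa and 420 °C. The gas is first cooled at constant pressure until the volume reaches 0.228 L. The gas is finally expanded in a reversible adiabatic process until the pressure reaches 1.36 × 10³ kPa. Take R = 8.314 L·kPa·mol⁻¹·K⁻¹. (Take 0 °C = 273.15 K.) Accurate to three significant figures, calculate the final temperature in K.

T₃ ≈ 197 K

Convert: T₁ = 693.1 K.
Isobaric, so V/T is constant: P₂ = P₁; T₂ = T₁·(V₂/V₁) = 252.1 K.
Adiabatic (γ = 1.67), T V^(γ−1) and P V^γ constant: T₃ = T₂·(P₃/P₂)^((γ−1)/γ) = 197.1 K; V₃ = V₂·(P₂/P₃)^(1/γ) = 0.3291 L.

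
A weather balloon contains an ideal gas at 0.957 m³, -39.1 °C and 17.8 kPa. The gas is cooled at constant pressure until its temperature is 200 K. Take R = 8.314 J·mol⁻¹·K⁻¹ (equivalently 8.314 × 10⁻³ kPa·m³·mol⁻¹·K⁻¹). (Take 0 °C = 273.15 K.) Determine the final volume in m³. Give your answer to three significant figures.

V₂ ≈ 0.818 m³

Convert: T₁ = 234.0 K.
P constant ⇒ V ∝ T: P₂ = P₁; V₂ = V₁·(T₂/T₁) = 0.8178 m³.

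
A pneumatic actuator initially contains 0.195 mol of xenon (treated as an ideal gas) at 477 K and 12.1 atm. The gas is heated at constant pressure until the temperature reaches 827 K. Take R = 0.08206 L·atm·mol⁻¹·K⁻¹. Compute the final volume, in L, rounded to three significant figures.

V₂ ≈ 1.09 L

From PV = nRT: V₁ = nRT₁/P₁ = 0.6308 L.
P constant ⇒ V ∝ T: P₂ = P₁; V₂ = V₁·(T₂/T₁) = 1.094 L.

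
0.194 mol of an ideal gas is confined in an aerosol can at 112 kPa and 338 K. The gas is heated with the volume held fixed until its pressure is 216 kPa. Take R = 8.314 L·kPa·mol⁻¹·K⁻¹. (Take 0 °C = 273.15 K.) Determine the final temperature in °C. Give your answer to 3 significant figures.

From PV = nRT: V₁ = nRT₁/P₁ = 4.868 L.
V constant ⇒ P ∝ T: V₂ = V₁; T₂ = T₁·(P₂/P₁) = 651.9 K.

T₂ ≈ 379 °C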